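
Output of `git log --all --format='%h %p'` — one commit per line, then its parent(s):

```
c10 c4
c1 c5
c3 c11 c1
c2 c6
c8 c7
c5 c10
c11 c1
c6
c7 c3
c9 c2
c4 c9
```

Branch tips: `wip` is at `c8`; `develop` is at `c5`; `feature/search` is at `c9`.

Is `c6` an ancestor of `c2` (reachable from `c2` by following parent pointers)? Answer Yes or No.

Yes

Ancestors of c2 (commits reachable by following parents): {c2, c6}.
c6 is in that set, so it is an ancestor of c2.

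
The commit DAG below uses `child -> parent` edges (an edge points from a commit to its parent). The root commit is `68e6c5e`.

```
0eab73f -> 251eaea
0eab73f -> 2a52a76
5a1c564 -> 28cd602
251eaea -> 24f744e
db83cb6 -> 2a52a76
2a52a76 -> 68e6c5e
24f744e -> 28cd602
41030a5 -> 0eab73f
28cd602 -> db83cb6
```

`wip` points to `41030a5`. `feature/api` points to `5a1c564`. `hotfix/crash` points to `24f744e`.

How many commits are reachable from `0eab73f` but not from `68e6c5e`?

Reachable from 0eab73f: {0eab73f, 24f744e, 251eaea, 28cd602, 2a52a76, 68e6c5e, db83cb6}.
Reachable from 68e6c5e: {68e6c5e}.
In 0eab73f's history but not 68e6c5e's: {0eab73f, 24f744e, 251eaea, 28cd602, 2a52a76, db83cb6} — 6 commits.

6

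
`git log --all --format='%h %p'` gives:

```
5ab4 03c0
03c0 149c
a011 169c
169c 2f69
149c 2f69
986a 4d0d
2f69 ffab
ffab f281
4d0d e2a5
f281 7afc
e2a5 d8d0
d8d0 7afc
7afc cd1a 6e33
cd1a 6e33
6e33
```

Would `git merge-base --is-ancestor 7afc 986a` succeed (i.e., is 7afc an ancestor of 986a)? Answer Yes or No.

Ancestors of 986a (commits reachable by following parents): {4d0d, 6e33, 7afc, 986a, cd1a, d8d0, e2a5}.
7afc is in that set, so it is an ancestor of 986a.

Yes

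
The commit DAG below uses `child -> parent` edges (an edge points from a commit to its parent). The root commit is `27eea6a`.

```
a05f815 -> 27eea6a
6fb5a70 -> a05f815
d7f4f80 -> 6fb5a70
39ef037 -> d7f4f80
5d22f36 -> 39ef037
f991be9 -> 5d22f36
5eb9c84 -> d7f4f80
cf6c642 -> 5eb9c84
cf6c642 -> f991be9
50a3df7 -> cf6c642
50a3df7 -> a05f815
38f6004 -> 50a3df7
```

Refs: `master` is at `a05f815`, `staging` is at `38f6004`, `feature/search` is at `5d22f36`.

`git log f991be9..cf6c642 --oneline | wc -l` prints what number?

Reachable from cf6c642: {27eea6a, 39ef037, 5d22f36, 5eb9c84, 6fb5a70, a05f815, cf6c642, d7f4f80, f991be9}.
Reachable from f991be9: {27eea6a, 39ef037, 5d22f36, 6fb5a70, a05f815, d7f4f80, f991be9}.
In cf6c642's history but not f991be9's: {5eb9c84, cf6c642} — 2 commits.

2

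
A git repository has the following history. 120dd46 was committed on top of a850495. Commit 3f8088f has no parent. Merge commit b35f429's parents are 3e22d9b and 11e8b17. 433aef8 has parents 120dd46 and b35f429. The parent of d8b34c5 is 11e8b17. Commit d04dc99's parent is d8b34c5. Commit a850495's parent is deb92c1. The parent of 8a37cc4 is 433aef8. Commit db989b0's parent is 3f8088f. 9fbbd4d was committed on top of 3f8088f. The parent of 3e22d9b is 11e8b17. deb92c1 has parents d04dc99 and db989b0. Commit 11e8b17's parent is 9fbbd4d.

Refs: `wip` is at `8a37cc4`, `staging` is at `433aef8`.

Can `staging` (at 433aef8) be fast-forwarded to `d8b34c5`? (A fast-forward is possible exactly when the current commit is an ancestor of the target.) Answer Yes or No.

A fast-forward from 433aef8 to d8b34c5 is possible iff 433aef8 is an ancestor of d8b34c5.
Ancestors of d8b34c5: {11e8b17, 3f8088f, 9fbbd4d, d8b34c5}.
433aef8 is not among them, so fast-forward is not possible.

No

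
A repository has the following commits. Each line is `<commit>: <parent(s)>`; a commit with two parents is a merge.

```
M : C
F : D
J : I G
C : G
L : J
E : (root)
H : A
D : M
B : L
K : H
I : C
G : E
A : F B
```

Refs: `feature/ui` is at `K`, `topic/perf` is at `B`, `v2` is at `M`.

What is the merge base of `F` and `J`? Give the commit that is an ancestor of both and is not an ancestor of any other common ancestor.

C

Ancestors of F: {C, D, E, F, G, M}.
Ancestors of J: {C, E, G, I, J}.
Common ancestors: {C, E, G}.
Among these, C is not an ancestor of any other common ancestor — it is the merge base.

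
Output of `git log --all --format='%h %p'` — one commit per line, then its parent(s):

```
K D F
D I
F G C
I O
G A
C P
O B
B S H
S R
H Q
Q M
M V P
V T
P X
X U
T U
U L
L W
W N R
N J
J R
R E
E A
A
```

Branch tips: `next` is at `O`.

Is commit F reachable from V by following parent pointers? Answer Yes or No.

Ancestors of V: {A, E, J, L, N, R, T, U, V, W}.
F is not in that set, so it is not an ancestor of V.

No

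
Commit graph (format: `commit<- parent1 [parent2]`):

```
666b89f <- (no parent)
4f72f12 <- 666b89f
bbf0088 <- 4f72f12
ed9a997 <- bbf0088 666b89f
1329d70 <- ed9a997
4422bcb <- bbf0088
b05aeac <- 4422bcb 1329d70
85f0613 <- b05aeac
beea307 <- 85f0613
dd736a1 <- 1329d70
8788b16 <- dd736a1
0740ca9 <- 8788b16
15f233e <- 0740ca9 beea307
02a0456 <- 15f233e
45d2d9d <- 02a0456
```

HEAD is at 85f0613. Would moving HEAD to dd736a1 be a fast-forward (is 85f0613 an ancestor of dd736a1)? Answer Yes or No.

No

A fast-forward from 85f0613 to dd736a1 is possible iff 85f0613 is an ancestor of dd736a1.
Ancestors of dd736a1: {1329d70, 4f72f12, 666b89f, bbf0088, dd736a1, ed9a997}.
85f0613 is not among them, so fast-forward is not possible.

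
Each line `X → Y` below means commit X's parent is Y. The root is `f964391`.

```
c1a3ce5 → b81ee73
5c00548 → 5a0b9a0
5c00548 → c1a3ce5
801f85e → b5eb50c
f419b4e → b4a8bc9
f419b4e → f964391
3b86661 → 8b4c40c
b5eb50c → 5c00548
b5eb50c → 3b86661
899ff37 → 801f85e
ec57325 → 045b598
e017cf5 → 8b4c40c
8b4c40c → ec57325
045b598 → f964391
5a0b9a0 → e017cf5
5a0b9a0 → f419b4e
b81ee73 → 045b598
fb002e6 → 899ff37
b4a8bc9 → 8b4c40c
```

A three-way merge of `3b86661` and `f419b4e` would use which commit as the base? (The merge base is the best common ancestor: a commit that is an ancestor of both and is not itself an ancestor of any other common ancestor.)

8b4c40c

Ancestors of 3b86661: {045b598, 3b86661, 8b4c40c, ec57325, f964391}.
Ancestors of f419b4e: {045b598, 8b4c40c, b4a8bc9, ec57325, f419b4e, f964391}.
Common ancestors: {045b598, 8b4c40c, ec57325, f964391}.
Among these, 8b4c40c is not an ancestor of any other common ancestor — it is the merge base.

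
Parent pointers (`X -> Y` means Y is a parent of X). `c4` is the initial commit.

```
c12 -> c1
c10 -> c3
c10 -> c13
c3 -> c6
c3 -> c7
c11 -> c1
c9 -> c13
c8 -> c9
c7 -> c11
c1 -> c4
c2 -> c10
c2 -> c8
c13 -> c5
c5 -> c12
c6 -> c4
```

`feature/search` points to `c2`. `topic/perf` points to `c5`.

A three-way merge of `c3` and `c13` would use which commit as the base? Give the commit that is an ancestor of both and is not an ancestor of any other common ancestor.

c1

Ancestors of c3: {c1, c11, c3, c4, c6, c7}.
Ancestors of c13: {c1, c12, c13, c4, c5}.
Common ancestors: {c1, c4}.
Among these, c1 is not an ancestor of any other common ancestor — it is the merge base.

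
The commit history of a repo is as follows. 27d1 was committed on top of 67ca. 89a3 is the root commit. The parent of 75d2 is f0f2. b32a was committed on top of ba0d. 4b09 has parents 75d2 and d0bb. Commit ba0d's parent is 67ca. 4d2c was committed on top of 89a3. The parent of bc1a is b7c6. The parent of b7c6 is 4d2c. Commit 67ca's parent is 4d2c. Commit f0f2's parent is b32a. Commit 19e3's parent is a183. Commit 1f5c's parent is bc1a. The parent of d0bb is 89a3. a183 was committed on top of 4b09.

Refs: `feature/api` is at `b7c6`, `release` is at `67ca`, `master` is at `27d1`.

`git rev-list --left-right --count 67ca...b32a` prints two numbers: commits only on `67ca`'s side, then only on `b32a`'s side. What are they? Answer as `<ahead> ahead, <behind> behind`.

0 ahead, 2 behind

Reachable from 67ca: {4d2c, 67ca, 89a3}.
Reachable from b32a: {4d2c, 67ca, 89a3, b32a, ba0d}.
Only in 67ca's history (ahead): {} — 0.
Only in b32a's history (behind): {b32a, ba0d} — 2.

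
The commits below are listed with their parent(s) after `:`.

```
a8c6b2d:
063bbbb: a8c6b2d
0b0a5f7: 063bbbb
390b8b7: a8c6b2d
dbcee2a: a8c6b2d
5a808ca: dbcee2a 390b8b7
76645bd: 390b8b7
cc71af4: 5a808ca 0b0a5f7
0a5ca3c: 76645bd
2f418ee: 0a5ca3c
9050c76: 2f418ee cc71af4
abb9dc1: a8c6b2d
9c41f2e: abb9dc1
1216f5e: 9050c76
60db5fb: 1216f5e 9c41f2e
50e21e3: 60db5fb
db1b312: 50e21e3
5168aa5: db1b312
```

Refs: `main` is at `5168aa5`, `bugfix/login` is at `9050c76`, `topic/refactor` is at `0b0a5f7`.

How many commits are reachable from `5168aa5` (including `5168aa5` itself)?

18

Walking parent pointers from 5168aa5: reachable set = {063bbbb, 0a5ca3c, 0b0a5f7, 1216f5e, 2f418ee, 390b8b7, 50e21e3, 5168aa5, 5a808ca, 60db5fb, 76645bd, 9050c76, 9c41f2e, a8c6b2d, abb9dc1, cc71af4, db1b312, dbcee2a}.
That is 18 commits.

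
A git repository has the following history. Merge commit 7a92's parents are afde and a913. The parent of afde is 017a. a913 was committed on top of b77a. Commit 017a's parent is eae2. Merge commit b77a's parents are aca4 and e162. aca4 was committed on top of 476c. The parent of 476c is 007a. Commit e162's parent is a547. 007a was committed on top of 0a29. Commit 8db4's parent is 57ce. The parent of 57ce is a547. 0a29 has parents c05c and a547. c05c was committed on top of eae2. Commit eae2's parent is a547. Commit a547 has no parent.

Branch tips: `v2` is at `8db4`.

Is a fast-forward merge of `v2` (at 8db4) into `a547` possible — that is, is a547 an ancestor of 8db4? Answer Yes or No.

Yes

A fast-forward from a547 to 8db4 is possible iff a547 is an ancestor of 8db4.
Ancestors of 8db4: {57ce, 8db4, a547}.
a547 is among them, so fast-forward is possible.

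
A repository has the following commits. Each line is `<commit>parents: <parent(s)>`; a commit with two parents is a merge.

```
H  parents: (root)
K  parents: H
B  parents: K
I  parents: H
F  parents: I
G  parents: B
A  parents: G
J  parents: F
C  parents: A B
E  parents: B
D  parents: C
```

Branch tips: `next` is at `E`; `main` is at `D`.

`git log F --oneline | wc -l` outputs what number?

Walking parent pointers from F: reachable set = {F, H, I}.
That is 3 commits.

3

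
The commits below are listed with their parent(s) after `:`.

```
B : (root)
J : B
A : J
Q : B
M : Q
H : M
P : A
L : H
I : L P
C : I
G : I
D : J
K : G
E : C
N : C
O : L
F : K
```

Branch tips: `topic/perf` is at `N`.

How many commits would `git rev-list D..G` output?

Reachable from G: {A, B, G, H, I, J, L, M, P, Q}.
Reachable from D: {B, D, J}.
In G's history but not D's: {A, G, H, I, L, M, P, Q} — 8 commits.

8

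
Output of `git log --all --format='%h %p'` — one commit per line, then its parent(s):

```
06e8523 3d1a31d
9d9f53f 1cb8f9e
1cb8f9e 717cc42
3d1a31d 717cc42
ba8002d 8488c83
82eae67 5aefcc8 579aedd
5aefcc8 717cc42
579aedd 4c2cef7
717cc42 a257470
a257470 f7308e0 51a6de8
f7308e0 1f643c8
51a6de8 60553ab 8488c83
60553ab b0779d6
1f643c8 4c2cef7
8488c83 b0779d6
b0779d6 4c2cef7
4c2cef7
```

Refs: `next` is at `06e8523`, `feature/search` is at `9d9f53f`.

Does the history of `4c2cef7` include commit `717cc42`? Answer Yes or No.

No

Ancestors of 4c2cef7: {4c2cef7}.
717cc42 is not in that set, so it is not an ancestor of 4c2cef7.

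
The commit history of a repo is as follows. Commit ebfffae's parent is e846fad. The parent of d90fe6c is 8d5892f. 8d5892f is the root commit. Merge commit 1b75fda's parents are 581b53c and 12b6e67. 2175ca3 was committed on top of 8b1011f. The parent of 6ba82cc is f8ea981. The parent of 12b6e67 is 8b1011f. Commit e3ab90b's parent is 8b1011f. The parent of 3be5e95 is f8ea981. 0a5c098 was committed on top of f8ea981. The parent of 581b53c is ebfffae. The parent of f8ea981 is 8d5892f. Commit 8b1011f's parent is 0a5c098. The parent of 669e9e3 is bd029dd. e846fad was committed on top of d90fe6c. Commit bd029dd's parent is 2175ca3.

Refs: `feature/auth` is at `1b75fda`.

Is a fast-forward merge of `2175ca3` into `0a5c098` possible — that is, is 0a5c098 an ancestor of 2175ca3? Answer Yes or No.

Yes

A fast-forward from 0a5c098 to 2175ca3 is possible iff 0a5c098 is an ancestor of 2175ca3.
Ancestors of 2175ca3: {0a5c098, 2175ca3, 8b1011f, 8d5892f, f8ea981}.
0a5c098 is among them, so fast-forward is possible.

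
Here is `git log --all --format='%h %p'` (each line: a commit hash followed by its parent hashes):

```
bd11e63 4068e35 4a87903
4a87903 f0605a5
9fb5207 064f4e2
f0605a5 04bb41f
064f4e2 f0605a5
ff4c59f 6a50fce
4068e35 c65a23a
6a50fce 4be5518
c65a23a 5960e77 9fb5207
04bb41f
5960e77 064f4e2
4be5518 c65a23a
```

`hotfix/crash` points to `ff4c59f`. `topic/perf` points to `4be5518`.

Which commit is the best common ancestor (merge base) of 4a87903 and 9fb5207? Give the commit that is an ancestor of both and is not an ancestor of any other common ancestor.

f0605a5

Ancestors of 4a87903: {04bb41f, 4a87903, f0605a5}.
Ancestors of 9fb5207: {04bb41f, 064f4e2, 9fb5207, f0605a5}.
Common ancestors: {04bb41f, f0605a5}.
Among these, f0605a5 is not an ancestor of any other common ancestor — it is the merge base.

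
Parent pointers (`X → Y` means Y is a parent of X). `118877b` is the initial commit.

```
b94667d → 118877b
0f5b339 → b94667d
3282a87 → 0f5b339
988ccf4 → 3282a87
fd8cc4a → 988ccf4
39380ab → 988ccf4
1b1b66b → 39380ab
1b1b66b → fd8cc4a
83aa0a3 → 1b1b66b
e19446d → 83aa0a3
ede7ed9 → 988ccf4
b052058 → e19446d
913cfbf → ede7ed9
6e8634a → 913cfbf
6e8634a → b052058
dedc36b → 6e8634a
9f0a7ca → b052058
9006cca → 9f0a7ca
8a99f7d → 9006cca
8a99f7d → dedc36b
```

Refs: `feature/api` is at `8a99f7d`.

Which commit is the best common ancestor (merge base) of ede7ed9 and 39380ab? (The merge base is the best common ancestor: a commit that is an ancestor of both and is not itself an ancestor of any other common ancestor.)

988ccf4

Ancestors of ede7ed9: {0f5b339, 118877b, 3282a87, 988ccf4, b94667d, ede7ed9}.
Ancestors of 39380ab: {0f5b339, 118877b, 3282a87, 39380ab, 988ccf4, b94667d}.
Common ancestors: {0f5b339, 118877b, 3282a87, 988ccf4, b94667d}.
Among these, 988ccf4 is not an ancestor of any other common ancestor — it is the merge base.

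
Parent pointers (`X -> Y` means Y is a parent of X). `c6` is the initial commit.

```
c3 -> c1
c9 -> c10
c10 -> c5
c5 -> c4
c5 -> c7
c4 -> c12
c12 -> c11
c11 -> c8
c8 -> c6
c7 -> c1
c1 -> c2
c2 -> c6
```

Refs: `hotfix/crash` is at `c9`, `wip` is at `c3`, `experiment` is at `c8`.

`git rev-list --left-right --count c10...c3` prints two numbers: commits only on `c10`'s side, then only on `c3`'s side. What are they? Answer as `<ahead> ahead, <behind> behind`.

Reachable from c10: {c1, c10, c11, c12, c2, c4, c5, c6, c7, c8}.
Reachable from c3: {c1, c2, c3, c6}.
Only in c10's history (ahead): {c10, c11, c12, c4, c5, c7, c8} — 7.
Only in c3's history (behind): {c3} — 1.

7 ahead, 1 behind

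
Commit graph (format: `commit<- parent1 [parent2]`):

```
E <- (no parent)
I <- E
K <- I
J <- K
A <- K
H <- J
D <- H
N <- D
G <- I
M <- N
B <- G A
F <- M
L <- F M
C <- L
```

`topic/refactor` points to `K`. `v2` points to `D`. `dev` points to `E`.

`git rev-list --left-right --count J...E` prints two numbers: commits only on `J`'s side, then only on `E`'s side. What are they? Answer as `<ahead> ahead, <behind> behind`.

3 ahead, 0 behind

Reachable from J: {E, I, J, K}.
Reachable from E: {E}.
Only in J's history (ahead): {I, J, K} — 3.
Only in E's history (behind): {} — 0.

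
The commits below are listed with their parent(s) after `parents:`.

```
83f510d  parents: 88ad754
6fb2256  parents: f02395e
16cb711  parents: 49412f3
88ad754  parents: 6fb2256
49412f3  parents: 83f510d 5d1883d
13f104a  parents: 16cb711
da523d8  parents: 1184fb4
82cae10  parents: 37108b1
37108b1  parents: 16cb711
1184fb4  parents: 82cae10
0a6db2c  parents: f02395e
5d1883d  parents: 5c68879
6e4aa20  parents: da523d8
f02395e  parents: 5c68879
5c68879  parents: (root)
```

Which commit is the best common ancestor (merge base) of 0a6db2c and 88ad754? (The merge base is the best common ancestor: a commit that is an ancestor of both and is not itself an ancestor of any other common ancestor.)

f02395e

Ancestors of 0a6db2c: {0a6db2c, 5c68879, f02395e}.
Ancestors of 88ad754: {5c68879, 6fb2256, 88ad754, f02395e}.
Common ancestors: {5c68879, f02395e}.
Among these, f02395e is not an ancestor of any other common ancestor — it is the merge base.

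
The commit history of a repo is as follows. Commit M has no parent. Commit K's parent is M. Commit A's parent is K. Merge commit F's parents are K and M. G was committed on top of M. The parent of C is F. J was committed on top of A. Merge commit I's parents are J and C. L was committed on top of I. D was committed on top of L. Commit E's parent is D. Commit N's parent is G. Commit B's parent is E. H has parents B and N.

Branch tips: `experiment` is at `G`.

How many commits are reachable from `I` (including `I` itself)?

7

Walking parent pointers from I: reachable set = {A, C, F, I, J, K, M}.
That is 7 commits.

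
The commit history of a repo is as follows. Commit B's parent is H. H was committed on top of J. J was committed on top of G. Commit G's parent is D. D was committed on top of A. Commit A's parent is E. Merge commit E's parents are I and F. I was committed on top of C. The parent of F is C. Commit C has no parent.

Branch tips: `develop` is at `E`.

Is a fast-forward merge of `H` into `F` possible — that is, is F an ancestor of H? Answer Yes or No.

Yes

A fast-forward from F to H is possible iff F is an ancestor of H.
Ancestors of H: {A, C, D, E, F, G, H, I, J}.
F is among them, so fast-forward is possible.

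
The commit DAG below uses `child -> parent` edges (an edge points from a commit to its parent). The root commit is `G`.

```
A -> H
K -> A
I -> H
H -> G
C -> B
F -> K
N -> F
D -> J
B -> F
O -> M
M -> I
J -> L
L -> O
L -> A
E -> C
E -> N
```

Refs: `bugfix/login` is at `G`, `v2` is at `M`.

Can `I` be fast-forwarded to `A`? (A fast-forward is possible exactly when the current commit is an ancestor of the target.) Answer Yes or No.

No

A fast-forward from I to A is possible iff I is an ancestor of A.
Ancestors of A: {A, G, H}.
I is not among them, so fast-forward is not possible.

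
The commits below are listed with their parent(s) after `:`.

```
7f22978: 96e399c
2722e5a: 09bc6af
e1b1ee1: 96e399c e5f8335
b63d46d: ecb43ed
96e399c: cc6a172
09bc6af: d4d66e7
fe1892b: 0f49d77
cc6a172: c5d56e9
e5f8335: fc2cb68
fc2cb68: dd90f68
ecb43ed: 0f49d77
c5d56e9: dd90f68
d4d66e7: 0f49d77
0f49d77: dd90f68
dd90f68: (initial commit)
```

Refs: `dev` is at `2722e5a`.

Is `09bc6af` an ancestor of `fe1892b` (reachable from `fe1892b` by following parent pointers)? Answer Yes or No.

Ancestors of fe1892b: {0f49d77, dd90f68, fe1892b}.
09bc6af is not in that set, so it is not an ancestor of fe1892b.

No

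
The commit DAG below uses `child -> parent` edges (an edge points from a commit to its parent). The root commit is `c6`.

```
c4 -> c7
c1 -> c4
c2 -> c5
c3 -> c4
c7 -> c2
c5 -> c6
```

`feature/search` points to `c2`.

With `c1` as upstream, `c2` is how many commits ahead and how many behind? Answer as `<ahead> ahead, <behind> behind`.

Reachable from c2: {c2, c5, c6}.
Reachable from c1: {c1, c2, c4, c5, c6, c7}.
Only in c2's history (ahead): {} — 0.
Only in c1's history (behind): {c1, c4, c7} — 3.

0 ahead, 3 behind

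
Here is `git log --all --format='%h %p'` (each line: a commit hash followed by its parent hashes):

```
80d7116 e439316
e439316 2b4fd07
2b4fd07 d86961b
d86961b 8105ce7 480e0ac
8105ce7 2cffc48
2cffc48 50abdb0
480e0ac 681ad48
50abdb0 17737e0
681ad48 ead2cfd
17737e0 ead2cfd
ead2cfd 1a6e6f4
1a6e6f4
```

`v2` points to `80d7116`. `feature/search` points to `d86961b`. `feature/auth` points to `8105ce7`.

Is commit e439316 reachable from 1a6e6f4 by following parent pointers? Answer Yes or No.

Ancestors of 1a6e6f4: {1a6e6f4}.
e439316 is not in that set, so it is not an ancestor of 1a6e6f4.

No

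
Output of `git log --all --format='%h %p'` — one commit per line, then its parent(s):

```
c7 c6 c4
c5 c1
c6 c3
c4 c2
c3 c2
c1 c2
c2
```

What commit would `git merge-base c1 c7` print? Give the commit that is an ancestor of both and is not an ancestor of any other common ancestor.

Ancestors of c1: {c1, c2}.
Ancestors of c7: {c2, c3, c4, c6, c7}.
Common ancestors: {c2}.
The only common ancestor is c2, so it is the merge base.

c2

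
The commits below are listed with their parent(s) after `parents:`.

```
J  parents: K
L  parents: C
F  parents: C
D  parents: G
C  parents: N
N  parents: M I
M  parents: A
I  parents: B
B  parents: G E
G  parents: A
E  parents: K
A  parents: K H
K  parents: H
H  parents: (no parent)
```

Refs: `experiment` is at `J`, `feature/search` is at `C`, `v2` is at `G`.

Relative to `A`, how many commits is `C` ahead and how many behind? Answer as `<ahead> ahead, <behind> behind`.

Reachable from C: {A, B, C, E, G, H, I, K, M, N}.
Reachable from A: {A, H, K}.
Only in C's history (ahead): {B, C, E, G, I, M, N} — 7.
Only in A's history (behind): {} — 0.

7 ahead, 0 behind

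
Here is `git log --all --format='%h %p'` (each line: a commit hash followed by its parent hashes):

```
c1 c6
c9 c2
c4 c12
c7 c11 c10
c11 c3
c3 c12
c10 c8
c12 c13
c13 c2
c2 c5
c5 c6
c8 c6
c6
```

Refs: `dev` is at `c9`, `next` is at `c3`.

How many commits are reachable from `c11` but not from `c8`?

Reachable from c11: {c11, c12, c13, c2, c3, c5, c6}.
Reachable from c8: {c6, c8}.
In c11's history but not c8's: {c11, c12, c13, c2, c3, c5} — 6 commits.

6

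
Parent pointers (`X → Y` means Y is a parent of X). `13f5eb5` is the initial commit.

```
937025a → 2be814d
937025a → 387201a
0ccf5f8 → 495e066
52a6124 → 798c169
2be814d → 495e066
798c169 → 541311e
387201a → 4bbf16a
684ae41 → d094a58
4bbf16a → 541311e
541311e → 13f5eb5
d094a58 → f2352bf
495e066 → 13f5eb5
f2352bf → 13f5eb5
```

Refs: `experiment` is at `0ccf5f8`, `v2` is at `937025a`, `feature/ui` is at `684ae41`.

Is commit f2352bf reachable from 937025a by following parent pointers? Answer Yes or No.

Ancestors of 937025a: {13f5eb5, 2be814d, 387201a, 495e066, 4bbf16a, 541311e, 937025a}.
f2352bf is not in that set, so it is not an ancestor of 937025a.

No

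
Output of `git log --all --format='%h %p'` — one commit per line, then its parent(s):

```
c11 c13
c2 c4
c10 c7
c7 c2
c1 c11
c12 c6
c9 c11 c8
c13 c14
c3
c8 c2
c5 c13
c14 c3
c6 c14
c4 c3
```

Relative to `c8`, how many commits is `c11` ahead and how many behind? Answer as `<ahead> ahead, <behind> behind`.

3 ahead, 3 behind

Reachable from c11: {c11, c13, c14, c3}.
Reachable from c8: {c2, c3, c4, c8}.
Only in c11's history (ahead): {c11, c13, c14} — 3.
Only in c8's history (behind): {c2, c4, c8} — 3.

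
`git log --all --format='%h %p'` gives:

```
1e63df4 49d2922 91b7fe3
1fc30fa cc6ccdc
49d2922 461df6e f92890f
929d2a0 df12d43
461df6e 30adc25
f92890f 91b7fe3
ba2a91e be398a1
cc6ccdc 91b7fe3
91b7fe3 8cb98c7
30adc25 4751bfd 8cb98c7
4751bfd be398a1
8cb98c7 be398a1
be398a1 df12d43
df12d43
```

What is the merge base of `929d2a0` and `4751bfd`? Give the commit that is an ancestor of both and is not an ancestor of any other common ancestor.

Ancestors of 929d2a0: {929d2a0, df12d43}.
Ancestors of 4751bfd: {4751bfd, be398a1, df12d43}.
Common ancestors: {df12d43}.
The only common ancestor is df12d43, so it is the merge base.

df12d43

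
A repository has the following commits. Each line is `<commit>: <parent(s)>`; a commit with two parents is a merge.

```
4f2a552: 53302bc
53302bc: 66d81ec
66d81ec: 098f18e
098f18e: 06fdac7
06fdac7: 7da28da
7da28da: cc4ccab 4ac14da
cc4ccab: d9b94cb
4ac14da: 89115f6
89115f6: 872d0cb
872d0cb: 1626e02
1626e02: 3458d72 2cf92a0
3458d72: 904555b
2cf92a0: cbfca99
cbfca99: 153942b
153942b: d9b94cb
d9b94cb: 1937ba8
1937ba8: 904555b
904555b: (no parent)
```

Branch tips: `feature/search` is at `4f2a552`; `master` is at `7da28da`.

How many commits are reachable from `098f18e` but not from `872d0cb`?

Reachable from 098f18e: {06fdac7, 098f18e, 153942b, 1626e02, 1937ba8, 2cf92a0, 3458d72, 4ac14da, 7da28da, 872d0cb, 89115f6, 904555b, cbfca99, cc4ccab, d9b94cb}.
Reachable from 872d0cb: {153942b, 1626e02, 1937ba8, 2cf92a0, 3458d72, 872d0cb, 904555b, cbfca99, d9b94cb}.
In 098f18e's history but not 872d0cb's: {06fdac7, 098f18e, 4ac14da, 7da28da, 89115f6, cc4ccab} — 6 commits.

6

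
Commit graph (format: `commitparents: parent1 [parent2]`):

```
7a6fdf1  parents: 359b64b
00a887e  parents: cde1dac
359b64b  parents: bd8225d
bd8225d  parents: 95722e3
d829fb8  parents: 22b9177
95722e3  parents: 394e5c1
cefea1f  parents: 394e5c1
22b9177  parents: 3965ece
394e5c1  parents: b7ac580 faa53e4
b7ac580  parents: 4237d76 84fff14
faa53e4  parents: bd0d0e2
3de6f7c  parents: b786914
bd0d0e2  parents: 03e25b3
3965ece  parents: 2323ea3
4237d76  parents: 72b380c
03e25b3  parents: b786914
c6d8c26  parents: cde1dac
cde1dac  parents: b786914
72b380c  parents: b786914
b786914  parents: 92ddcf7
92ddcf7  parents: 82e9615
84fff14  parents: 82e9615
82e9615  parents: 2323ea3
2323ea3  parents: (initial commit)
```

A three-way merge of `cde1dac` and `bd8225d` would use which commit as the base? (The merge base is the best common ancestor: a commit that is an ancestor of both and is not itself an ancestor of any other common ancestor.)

b786914

Ancestors of cde1dac: {2323ea3, 82e9615, 92ddcf7, b786914, cde1dac}.
Ancestors of bd8225d: {03e25b3, 2323ea3, 394e5c1, 4237d76, 72b380c, 82e9615, 84fff14, 92ddcf7, 95722e3, b786914, b7ac580, bd0d0e2, bd8225d, faa53e4}.
Common ancestors: {2323ea3, 82e9615, 92ddcf7, b786914}.
Among these, b786914 is not an ancestor of any other common ancestor — it is the merge base.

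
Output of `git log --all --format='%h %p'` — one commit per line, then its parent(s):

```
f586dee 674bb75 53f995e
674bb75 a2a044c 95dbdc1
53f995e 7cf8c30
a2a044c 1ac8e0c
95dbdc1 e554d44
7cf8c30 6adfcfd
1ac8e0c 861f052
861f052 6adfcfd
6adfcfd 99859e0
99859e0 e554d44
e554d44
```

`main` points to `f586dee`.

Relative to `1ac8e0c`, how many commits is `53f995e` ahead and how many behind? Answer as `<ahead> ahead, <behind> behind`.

2 ahead, 2 behind

Reachable from 53f995e: {53f995e, 6adfcfd, 7cf8c30, 99859e0, e554d44}.
Reachable from 1ac8e0c: {1ac8e0c, 6adfcfd, 861f052, 99859e0, e554d44}.
Only in 53f995e's history (ahead): {53f995e, 7cf8c30} — 2.
Only in 1ac8e0c's history (behind): {1ac8e0c, 861f052} — 2.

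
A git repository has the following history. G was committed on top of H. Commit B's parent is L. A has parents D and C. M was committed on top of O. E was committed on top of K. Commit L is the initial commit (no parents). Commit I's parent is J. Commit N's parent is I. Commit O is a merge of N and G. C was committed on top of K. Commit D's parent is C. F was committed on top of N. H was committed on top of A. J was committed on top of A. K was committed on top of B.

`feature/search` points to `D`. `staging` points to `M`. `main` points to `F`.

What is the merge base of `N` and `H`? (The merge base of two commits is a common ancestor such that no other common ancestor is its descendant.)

Ancestors of N: {A, B, C, D, I, J, K, L, N}.
Ancestors of H: {A, B, C, D, H, K, L}.
Common ancestors: {A, B, C, D, K, L}.
Among these, A is not an ancestor of any other common ancestor — it is the merge base.

A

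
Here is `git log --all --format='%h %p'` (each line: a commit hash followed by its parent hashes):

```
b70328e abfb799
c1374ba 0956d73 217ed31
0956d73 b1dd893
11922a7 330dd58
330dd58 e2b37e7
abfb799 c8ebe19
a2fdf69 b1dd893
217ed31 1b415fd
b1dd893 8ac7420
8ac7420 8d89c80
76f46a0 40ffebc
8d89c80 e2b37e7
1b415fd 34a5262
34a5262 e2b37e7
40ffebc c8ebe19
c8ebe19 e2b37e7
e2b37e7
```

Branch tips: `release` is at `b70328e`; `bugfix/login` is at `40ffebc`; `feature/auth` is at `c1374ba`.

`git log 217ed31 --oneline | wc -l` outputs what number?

4

Walking parent pointers from 217ed31: reachable set = {1b415fd, 217ed31, 34a5262, e2b37e7}.
That is 4 commits.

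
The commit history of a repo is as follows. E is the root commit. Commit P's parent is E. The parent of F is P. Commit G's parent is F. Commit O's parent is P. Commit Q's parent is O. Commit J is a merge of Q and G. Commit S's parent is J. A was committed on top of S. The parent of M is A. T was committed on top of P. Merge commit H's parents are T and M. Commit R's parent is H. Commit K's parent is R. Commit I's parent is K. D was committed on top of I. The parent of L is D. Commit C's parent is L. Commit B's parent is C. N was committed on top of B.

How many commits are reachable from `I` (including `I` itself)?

Walking parent pointers from I: reachable set = {A, E, F, G, H, I, J, K, M, O, P, Q, R, S, T}.
That is 15 commits.

15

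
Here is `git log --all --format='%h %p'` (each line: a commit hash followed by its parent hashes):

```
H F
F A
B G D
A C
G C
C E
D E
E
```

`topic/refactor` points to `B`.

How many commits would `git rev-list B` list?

5

Walking parent pointers from B: reachable set = {B, C, D, E, G}.
That is 5 commits.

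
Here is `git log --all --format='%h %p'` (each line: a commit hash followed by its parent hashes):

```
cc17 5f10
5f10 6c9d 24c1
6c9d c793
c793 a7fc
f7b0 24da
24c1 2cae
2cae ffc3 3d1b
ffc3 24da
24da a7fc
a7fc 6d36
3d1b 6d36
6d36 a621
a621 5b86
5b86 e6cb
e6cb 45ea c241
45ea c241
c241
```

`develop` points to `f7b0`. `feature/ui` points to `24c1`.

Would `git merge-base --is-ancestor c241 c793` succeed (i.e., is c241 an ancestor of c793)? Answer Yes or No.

Ancestors of c793 (commits reachable by following parents): {45ea, 5b86, 6d36, a621, a7fc, c241, c793, e6cb}.
c241 is in that set, so it is an ancestor of c793.

Yes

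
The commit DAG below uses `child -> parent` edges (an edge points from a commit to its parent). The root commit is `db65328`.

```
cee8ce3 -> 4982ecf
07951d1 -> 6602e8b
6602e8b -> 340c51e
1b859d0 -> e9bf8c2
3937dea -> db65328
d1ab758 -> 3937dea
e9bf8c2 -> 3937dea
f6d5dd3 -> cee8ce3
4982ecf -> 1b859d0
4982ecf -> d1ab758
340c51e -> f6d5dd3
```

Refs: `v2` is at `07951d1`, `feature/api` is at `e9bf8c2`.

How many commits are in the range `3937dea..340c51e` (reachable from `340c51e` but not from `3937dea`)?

7

Reachable from 340c51e: {1b859d0, 340c51e, 3937dea, 4982ecf, cee8ce3, d1ab758, db65328, e9bf8c2, f6d5dd3}.
Reachable from 3937dea: {3937dea, db65328}.
In 340c51e's history but not 3937dea's: {1b859d0, 340c51e, 4982ecf, cee8ce3, d1ab758, e9bf8c2, f6d5dd3} — 7 commits.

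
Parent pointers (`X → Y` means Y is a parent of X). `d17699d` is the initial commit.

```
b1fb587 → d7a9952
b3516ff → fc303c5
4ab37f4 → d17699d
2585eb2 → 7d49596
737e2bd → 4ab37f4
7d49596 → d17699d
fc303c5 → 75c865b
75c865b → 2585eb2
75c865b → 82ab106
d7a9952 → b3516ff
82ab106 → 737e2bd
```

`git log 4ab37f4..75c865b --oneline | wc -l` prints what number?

5

Reachable from 75c865b: {2585eb2, 4ab37f4, 737e2bd, 75c865b, 7d49596, 82ab106, d17699d}.
Reachable from 4ab37f4: {4ab37f4, d17699d}.
In 75c865b's history but not 4ab37f4's: {2585eb2, 737e2bd, 75c865b, 7d49596, 82ab106} — 5 commits.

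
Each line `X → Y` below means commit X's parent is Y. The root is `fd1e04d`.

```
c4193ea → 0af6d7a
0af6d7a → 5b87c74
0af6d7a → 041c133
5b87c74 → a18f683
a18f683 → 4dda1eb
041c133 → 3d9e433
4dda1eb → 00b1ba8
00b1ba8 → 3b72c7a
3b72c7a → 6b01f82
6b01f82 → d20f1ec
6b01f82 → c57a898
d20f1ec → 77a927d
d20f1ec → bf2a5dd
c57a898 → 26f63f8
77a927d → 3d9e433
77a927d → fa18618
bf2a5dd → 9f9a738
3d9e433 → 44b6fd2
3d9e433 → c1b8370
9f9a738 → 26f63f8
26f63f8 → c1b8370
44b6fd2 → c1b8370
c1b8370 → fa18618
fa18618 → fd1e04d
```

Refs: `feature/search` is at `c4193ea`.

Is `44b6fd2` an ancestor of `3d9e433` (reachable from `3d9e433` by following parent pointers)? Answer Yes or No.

Yes

Ancestors of 3d9e433 (commits reachable by following parents): {3d9e433, 44b6fd2, c1b8370, fa18618, fd1e04d}.
44b6fd2 is in that set, so it is an ancestor of 3d9e433.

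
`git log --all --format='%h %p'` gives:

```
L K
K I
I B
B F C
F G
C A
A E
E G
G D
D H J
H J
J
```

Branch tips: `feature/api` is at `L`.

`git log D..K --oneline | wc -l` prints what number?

8

Reachable from K: {A, B, C, D, E, F, G, H, I, J, K}.
Reachable from D: {D, H, J}.
In K's history but not D's: {A, B, C, E, F, G, I, K} — 8 commits.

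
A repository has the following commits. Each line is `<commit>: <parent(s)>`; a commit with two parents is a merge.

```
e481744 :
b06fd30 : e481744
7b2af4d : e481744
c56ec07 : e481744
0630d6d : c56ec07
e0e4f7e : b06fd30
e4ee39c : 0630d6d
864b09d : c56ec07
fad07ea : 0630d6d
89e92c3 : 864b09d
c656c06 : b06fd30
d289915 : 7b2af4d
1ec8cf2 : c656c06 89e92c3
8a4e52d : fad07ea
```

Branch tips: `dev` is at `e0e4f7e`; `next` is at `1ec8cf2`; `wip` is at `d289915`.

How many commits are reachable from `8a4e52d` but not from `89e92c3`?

3

Reachable from 8a4e52d: {0630d6d, 8a4e52d, c56ec07, e481744, fad07ea}.
Reachable from 89e92c3: {864b09d, 89e92c3, c56ec07, e481744}.
In 8a4e52d's history but not 89e92c3's: {0630d6d, 8a4e52d, fad07ea} — 3 commits.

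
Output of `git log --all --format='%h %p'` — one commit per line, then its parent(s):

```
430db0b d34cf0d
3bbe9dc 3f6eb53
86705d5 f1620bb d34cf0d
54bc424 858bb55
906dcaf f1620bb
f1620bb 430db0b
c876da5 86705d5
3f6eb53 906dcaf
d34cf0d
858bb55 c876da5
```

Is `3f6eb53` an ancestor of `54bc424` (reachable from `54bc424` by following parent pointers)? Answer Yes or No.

No

Ancestors of 54bc424: {430db0b, 54bc424, 858bb55, 86705d5, c876da5, d34cf0d, f1620bb}.
3f6eb53 is not in that set, so it is not an ancestor of 54bc424.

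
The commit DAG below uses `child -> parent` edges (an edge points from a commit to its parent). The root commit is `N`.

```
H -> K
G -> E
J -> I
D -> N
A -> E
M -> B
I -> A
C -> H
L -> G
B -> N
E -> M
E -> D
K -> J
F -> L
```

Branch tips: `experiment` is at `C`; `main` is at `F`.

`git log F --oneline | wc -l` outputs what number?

8

Walking parent pointers from F: reachable set = {B, D, E, F, G, L, M, N}.
That is 8 commits.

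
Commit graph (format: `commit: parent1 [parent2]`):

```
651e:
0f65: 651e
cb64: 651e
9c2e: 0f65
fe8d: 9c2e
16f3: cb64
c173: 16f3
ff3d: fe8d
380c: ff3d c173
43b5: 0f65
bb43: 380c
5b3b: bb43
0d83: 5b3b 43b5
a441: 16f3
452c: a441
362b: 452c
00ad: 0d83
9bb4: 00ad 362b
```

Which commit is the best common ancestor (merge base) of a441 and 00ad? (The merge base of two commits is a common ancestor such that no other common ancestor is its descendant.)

Ancestors of a441: {16f3, 651e, a441, cb64}.
Ancestors of 00ad: {00ad, 0d83, 0f65, 16f3, 380c, 43b5, 5b3b, 651e, 9c2e, bb43, c173, cb64, fe8d, ff3d}.
Common ancestors: {16f3, 651e, cb64}.
Among these, 16f3 is not an ancestor of any other common ancestor — it is the merge base.

16f3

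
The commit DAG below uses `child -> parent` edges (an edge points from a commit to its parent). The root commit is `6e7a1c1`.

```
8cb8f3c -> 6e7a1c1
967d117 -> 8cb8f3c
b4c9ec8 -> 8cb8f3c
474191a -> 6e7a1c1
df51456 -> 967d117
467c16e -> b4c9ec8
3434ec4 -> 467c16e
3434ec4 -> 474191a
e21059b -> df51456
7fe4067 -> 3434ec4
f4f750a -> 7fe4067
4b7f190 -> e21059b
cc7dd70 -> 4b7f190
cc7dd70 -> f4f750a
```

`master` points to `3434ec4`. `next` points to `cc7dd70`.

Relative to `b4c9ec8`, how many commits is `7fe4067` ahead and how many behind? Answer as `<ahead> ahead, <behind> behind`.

4 ahead, 0 behind

Reachable from 7fe4067: {3434ec4, 467c16e, 474191a, 6e7a1c1, 7fe4067, 8cb8f3c, b4c9ec8}.
Reachable from b4c9ec8: {6e7a1c1, 8cb8f3c, b4c9ec8}.
Only in 7fe4067's history (ahead): {3434ec4, 467c16e, 474191a, 7fe4067} — 4.
Only in b4c9ec8's history (behind): {} — 0.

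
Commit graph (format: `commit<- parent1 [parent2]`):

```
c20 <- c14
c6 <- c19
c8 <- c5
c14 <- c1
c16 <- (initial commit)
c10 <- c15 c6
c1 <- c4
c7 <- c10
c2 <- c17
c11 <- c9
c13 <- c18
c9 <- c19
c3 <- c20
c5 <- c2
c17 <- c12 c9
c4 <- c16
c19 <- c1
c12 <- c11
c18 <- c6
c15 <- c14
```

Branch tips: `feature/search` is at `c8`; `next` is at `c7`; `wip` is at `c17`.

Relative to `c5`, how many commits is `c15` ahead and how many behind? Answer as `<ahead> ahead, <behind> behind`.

Reachable from c15: {c1, c14, c15, c16, c4}.
Reachable from c5: {c1, c11, c12, c16, c17, c19, c2, c4, c5, c9}.
Only in c15's history (ahead): {c14, c15} — 2.
Only in c5's history (behind): {c11, c12, c17, c19, c2, c5, c9} — 7.

2 ahead, 7 behind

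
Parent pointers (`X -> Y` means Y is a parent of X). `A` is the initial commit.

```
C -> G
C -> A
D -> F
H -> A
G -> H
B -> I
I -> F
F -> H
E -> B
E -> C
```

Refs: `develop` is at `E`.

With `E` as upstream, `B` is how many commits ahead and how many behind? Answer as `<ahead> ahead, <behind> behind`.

Reachable from B: {A, B, F, H, I}.
Reachable from E: {A, B, C, E, F, G, H, I}.
Only in B's history (ahead): {} — 0.
Only in E's history (behind): {C, E, G} — 3.

0 ahead, 3 behind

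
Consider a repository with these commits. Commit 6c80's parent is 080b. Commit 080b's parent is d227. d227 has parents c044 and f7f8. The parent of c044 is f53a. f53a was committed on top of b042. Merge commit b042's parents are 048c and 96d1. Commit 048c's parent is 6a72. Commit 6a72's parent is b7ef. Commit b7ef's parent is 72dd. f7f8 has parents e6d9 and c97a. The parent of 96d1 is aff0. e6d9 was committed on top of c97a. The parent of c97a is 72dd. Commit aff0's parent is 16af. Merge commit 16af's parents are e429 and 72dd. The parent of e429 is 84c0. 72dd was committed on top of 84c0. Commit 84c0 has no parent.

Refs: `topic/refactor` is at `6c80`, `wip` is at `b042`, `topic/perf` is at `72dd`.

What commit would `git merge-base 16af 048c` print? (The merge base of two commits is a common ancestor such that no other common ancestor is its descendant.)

Ancestors of 16af: {16af, 72dd, 84c0, e429}.
Ancestors of 048c: {048c, 6a72, 72dd, 84c0, b7ef}.
Common ancestors: {72dd, 84c0}.
Among these, 72dd is not an ancestor of any other common ancestor — it is the merge base.

72dd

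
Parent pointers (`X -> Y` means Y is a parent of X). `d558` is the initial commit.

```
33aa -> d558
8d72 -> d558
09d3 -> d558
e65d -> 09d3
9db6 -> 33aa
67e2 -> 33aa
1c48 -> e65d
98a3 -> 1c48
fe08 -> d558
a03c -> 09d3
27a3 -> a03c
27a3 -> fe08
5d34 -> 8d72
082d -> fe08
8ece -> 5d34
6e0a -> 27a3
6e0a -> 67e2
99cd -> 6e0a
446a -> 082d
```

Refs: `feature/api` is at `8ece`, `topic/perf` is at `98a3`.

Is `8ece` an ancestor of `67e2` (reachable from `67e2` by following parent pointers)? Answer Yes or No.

No

Ancestors of 67e2: {33aa, 67e2, d558}.
8ece is not in that set, so it is not an ancestor of 67e2.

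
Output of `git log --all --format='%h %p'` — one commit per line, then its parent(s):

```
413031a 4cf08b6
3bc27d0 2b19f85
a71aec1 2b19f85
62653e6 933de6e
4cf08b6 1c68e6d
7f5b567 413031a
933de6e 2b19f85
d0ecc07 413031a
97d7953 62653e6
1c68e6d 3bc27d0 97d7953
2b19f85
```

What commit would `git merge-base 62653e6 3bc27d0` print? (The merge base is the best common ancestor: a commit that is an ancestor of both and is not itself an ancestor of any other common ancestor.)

Ancestors of 62653e6: {2b19f85, 62653e6, 933de6e}.
Ancestors of 3bc27d0: {2b19f85, 3bc27d0}.
Common ancestors: {2b19f85}.
The only common ancestor is 2b19f85, so it is the merge base.

2b19f85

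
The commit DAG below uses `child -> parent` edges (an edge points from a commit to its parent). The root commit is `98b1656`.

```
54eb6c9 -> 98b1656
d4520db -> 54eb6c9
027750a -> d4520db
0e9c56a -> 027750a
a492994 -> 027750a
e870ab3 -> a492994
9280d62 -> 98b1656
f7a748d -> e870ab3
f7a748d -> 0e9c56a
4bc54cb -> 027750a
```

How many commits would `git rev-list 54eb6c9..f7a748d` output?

Reachable from f7a748d: {027750a, 0e9c56a, 54eb6c9, 98b1656, a492994, d4520db, e870ab3, f7a748d}.
Reachable from 54eb6c9: {54eb6c9, 98b1656}.
In f7a748d's history but not 54eb6c9's: {027750a, 0e9c56a, a492994, d4520db, e870ab3, f7a748d} — 6 commits.

6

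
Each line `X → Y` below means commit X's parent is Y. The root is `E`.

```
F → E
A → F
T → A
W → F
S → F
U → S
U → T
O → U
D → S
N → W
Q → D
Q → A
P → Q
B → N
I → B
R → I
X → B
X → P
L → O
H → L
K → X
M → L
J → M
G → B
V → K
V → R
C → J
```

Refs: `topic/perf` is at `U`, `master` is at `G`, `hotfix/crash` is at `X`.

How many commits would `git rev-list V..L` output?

4

Reachable from L: {A, E, F, L, O, S, T, U}.
Reachable from V: {A, B, D, E, F, I, K, N, P, Q, R, S, V, W, X}.
In L's history but not V's: {L, O, T, U} — 4 commits.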